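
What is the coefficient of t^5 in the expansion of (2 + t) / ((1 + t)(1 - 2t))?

53

Partial fractions give a closed form: a_n = (1/3)·(-1)^n + (5/3)·2^n.
At n = 5: a_5 = 53.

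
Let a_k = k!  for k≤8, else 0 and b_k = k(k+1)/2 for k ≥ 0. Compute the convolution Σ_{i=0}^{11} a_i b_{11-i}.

This is [x^11] in the product of the two ordinary generating functions.
Σ = 1·66 + 1·55 + 2·45 + 6·36 + 24·28 + 120·21 + 720·15 + 5040·10 + 40320·6 + 0·3 + 0·1 + 0·0 = 306739.

306739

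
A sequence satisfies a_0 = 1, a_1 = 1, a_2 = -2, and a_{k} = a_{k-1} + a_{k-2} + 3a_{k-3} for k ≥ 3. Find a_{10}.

130

The ordinary generating function has denominator 1 - y - y^2 - 3y^3.
Iterating the recurrence: a_0,…,a_{10} = 1, 1, -2, 2, 3, -1, 8, 16, 21, 61, 130.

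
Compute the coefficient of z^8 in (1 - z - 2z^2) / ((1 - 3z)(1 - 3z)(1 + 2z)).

The denominator gives the recurrence a_n = 4a_(n−1) + 3a_(n−2) − 18a_(n−3) for n ≥ 3; the numerator fixes a_0 = 1, a_1 = 3, a_2 = 13.
Iterating: 1, 3, 13, 43, 157, 523, 1789, 5899, 19549, so a_8 = 19549.

19549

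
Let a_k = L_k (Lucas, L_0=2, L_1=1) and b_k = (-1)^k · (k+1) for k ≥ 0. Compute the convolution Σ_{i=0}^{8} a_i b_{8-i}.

The convolution is the x^8 coefficient of A(x)B(x).
Σ = 2·9 + 1·(-8) + 3·7 + 4·(-6) + 7·5 + 11·(-4) + 18·3 + 29·(-2) + 47·1 = 41.

41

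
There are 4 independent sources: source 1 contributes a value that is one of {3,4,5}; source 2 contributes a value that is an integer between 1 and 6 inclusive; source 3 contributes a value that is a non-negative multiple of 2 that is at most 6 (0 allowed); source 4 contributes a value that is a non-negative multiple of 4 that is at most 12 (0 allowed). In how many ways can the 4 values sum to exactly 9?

The generating function for the choices is (t^3 + t^4 + t^5)·(t + t^2 + t^3 + t^4 + t^5 + t^6)·(1 + t^2 + t^4 + t^6)·(1 + t^4 + t^8 + t^12); the count is [t^9].
(t^3 + t^4 + t^5) has coefficients 0,0,0,1,1,1 for degrees 0…5.
(t + t^2 + t^3 + t^4 + t^5 + t^6) has coefficients 0,1,1,1,1,1,1,0,0,0 for degrees 0…9.
Multiplying by (1 + t^2 + t^4 + t^6) gives running coefficients 0,1,1,2,2,3,3,3,3,2 for degrees 0…9.
Finally multiplying by (1 + t^4 + t^8 + t^12), the product of all factors after the first has coefficients 0,1,1,2,2,4,4,5,5,6 for degrees 0…9.
[t^9] = 1·4 + 1·4 + 1·2 = 10.

10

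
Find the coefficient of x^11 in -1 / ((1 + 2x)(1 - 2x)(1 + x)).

Partial fractions give a closed form: a_n = (-1)·(-2)^n + (-1/3)·2^n + (1/3)·(-1)^n.
At n = 11: a_11 = 1365.

1365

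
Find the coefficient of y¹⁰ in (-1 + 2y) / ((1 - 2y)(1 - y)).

The denominator gives the recurrence a_n = 3a_(n−1) − 2a_(n−2) for n ≥ 2; the numerator fixes a_0 = -1, a_1 = -1.
Iterating: -1, -1, -1, -1, -1, -1, -1, -1, -1, -1, -1, so a_10 = -1.

-1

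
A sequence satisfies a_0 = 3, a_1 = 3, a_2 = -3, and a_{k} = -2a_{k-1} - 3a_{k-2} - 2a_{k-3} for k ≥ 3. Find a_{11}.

The ordinary generating function has denominator 1 + 2q + 3q^2 + 2q^3.
Iterating the recurrence: a_0,…,a_{11} = 3, 3, -3, -9, 21, -9, -27, 39, 21, -105, 69, 135.

135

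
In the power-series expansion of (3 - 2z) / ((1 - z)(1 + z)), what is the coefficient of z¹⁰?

Partial fractions give a closed form: a_n = (1/2)·1^n + (5/2)·(-1)^n.
At n = 10: a_10 = 3.

3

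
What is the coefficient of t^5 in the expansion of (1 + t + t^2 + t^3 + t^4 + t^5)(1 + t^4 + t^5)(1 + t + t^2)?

(1 + t + t^2 + t^3 + t^4 + t^5) has coefficients 1,1,1,1,1,1 for degrees 0…5.
(1 + t^4 + t^5) has coefficients 1,0,0,0,1,1 for degrees 0…5.
Finally multiplying by (1 + t + t^2), the product of all factors after the first has coefficients 1,1,1,0,1,2 for degrees 0…5.
[t^5] = 1·2 + 1·1 + 1·0 + 1·1 + 1·1 + 1·1 = 6.

6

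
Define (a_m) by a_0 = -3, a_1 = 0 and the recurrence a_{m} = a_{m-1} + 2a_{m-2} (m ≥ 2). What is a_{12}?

-4098

The ordinary generating function has denominator 1 - x - 2x^2.
Iterating the recurrence: a_0,…,a_{12} = -3, 0, -6, -6, -18, -30, -66, -126, -258, -510, -1026, -2046, -4098.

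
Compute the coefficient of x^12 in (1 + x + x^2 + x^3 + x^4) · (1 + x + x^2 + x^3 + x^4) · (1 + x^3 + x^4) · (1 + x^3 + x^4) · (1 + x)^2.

(1 + x + x^2 + x^3 + x^4) has coefficients 1,1,1,1,1 for degrees 0…4.
(1 + x + x^2 + x^3 + x^4) has coefficients 1,1,1,1,1,0,0,0,0,0,0,0,0 for degrees 0…12.
Multiplying by (1 + x^3 + x^4) gives running coefficients 1,1,1,2,3,2,2,2,1,0,0,0,0 for degrees 0…12.
Multiplying by (1 + x^3 + x^4) gives running coefficients 1,1,1,3,5,4,5,7,6,4,4,3,1 for degrees 0…12.
Finally multiplying by (1 + x)^2, the product of all factors after the first has coefficients 1,3,4,6,12,17,18,21,25,23,18,15,11 for degrees 0…12.
[x^12] = 1·11 + 1·15 + 1·18 + 1·23 + 1·25 = 92.

92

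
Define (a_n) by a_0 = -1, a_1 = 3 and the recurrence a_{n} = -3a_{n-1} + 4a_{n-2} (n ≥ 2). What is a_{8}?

-52429

The ordinary generating function has denominator 1 + 3q - 4q^2.
Iterating the recurrence: a_0,…,a_{8} = -1, 3, -13, 51, -205, 819, -3277, 13107, -52429.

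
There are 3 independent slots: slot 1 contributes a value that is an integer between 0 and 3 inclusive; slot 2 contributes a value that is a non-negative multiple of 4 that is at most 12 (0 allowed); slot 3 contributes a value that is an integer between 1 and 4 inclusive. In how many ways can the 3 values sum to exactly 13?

The generating function for the choices is (1 + t + t^2 + t^3)·(1 + t^4 + t^8 + t^12)·(t + t^2 + t^3 + t^4); the count is [t^13].
(1 + t + t^2 + t^3) has coefficients 1,1,1,1 for degrees 0…3.
(1 + t^4 + t^8 + t^12) has coefficients 1,0,0,0,1,0,0,0,1,0,0,0,1,0 for degrees 0…13.
Finally multiplying by (t + t^2 + t^3 + t^4), the product of all factors after the first has coefficients 0,1,1,1,1,1,1,1,1,1,1,1,1,1 for degrees 0…13.
[t^13] = 1·1 + 1·1 + 1·1 + 1·1 = 4.

4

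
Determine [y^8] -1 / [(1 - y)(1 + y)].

Partial fractions give a closed form: a_n = (-1/2)·1^n + (-1/2)·(-1)^n.
At n = 8: a_8 = -1.

-1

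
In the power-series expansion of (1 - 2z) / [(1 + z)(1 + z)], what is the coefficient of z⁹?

-28

The denominator gives the recurrence a_n = −2a_(n−1) − a_(n−2) for n ≥ 2; the numerator fixes a_0 = 1, a_1 = -4.
Iterating: 1, -4, 7, -10, 13, -16, 19, -22, 25, -28, so a_9 = -28.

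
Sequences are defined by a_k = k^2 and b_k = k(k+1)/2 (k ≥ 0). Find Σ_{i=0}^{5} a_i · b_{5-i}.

77

Write out a_i and b_{5-i} for i = 0,…,5 and sum the products.
Σ = 0·15 + 1·10 + 4·6 + 9·3 + 16·1 + 25·0 = 77.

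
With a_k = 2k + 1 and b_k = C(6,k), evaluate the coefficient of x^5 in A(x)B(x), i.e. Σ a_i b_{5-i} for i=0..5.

The convolution is the t^5 coefficient of A(t)B(t).
Σ = 1·6 + 3·15 + 5·20 + 7·15 + 9·6 + 11·1 = 321.

321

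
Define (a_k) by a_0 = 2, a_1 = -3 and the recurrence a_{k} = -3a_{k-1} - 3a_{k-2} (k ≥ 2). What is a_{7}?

The ordinary generating function has denominator 1 + 3z + 3z^2.
Iterating the recurrence: a_0,…,a_{7} = 2, -3, 3, 0, -9, 27, -54, 81.

81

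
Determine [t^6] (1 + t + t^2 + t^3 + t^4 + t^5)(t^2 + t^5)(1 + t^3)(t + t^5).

(1 + t + t^2 + t^3 + t^4 + t^5) has coefficients 1,1,1,1,1,1 for degrees 0…5.
(t^2 + t^5) has coefficients 0,0,1,0,0,1,0 for degrees 0…6.
Multiplying by (1 + t^3) gives running coefficients 0,0,1,0,0,2,0 for degrees 0…6.
Finally multiplying by (t + t^5), the product of all factors after the first has coefficients 0,0,0,1,0,0,2 for degrees 0…6.
[t^6] = 1·2 + 1·0 + 1·0 + 1·1 + 1·0 + 1·0 = 3.

3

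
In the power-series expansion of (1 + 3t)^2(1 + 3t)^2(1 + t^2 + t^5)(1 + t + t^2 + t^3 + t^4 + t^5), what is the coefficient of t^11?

336

(1 + 3t)^2 has coefficients 1,6,9 for degrees 0…2.
(1 + 3t)^2 has coefficients 1,6,9,0,0,0,0,0,0,0,0,0 for degrees 0…11.
Multiplying by (1 + t^2 + t^5) gives running coefficients 1,6,10,6,9,1,6,9,0,0,0,0 for degrees 0…11.
Finally multiplying by (1 + t + t^2 + t^3 + t^4 + t^5), the product of all factors after the first has coefficients 1,7,17,23,32,33,38,41,31,25,16,15 for degrees 0…11.
[t^11] = 1·15 + 6·16 + 9·25 = 336.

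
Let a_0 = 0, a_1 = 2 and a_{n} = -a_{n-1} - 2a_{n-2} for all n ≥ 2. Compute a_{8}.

The ordinary generating function has denominator 1 + y + 2y^2.
Iterating the recurrence: a_0,…,a_{8} = 0, 2, -2, -2, 6, -2, -10, 14, 6.

6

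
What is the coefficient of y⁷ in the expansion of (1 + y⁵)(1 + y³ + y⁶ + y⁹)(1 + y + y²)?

(1 + y⁵) has coefficients 1,0,0,0,0,1 for degrees 0…5.
(1 + y³ + y⁶ + y⁹) has coefficients 1,0,0,1,0,0,1,0 for degrees 0…7.
Finally multiplying by (1 + y + y²), the product of all factors after the first has coefficients 1,1,1,1,1,1,1,1 for degrees 0…7.
[y⁷] = 1·1 + 1·1 = 2.

2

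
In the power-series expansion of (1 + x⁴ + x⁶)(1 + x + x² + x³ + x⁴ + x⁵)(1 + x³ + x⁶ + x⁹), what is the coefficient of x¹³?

5

(1 + x⁴ + x⁶) has coefficients 1,0,0,0,1,0,1 for degrees 0…6.
(1 + x + x² + x³ + x⁴ + x⁵) has coefficients 1,1,1,1,1,1,0,0,0,0,0,0,0,0 for degrees 0…13.
Finally multiplying by (1 + x³ + x⁶ + x⁹), the product of all factors after the first has coefficients 1,1,1,2,2,2,2,2,2,2,2,2,1,1 for degrees 0…13.
[x¹³] = 1·1 + 1·2 + 1·2 = 5.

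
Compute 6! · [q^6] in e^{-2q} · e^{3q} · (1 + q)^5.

4051

The EGF product rule gives c_6 = Σ_{k_1+k_2+k_3=6} C(6; k_1,k_2,k_3) · ∏ g_i(k_i), where e^{-2q} gives (-2)^k; e^{3q} gives (3)^k; (1+q)^5 gives the falling factorial (5)_k.
g_1(k) for k = 0…6: 1, -2, 4, -8, 16, -32, 64.
g_2(k) for k = 0…6: 1, 3, 9, 27, 81, 243, 729.
g_3(k) for k = 0…6: 1, 5, 20, 60, 120, 120, 0.
First combine the last two factors: h(k) = Σ_j C(k,j)·g_2(j)·g_3(k−j) for k = 0…6: 1, 8, 59, 402, 2541, 14988, 83079.
c_6 = Σ_k C(6,k)·g_1(k)·h(6−k) = 1·1·83079 + 6·(-2)·14988 + 15·4·2541 + 20·(-8)·402 + 15·16·59 + 6·(-32)·8 + 1·64·1 = 83079 − 179856 + 152460 − 64320 + 14160 − 1536 + 64 = 4051.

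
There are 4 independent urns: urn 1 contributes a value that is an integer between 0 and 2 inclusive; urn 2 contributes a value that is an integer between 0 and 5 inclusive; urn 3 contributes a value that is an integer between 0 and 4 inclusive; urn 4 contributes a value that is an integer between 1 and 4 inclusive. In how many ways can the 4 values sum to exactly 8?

52

The generating function for the choices is (1 + y + y²)·(1 + y + y² + y³ + y⁴ + y⁵)·(1 + y + y² + y³ + y⁴)·(y + y² + y³ + y⁴); the count is [y⁸].
(1 + y + y²) has coefficients 1,1,1 for degrees 0…2.
(1 + y + y² + y³ + y⁴ + y⁵) has coefficients 1,1,1,1,1,1,0,0,0 for degrees 0…8.
Multiplying by (1 + y + y² + y³ + y⁴) gives running coefficients 1,2,3,4,5,5,4,3,2 for degrees 0…8.
Finally multiplying by (y + y² + y³ + y⁴), the product of all factors after the first has coefficients 0,1,3,6,10,14,17,18,17 for degrees 0…8.
[y⁸] = 1·17 + 1·18 + 1·17 = 52.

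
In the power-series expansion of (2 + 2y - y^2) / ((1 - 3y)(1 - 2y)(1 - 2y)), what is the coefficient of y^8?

The denominator gives the recurrence a_n = 7a_(n−1) − 16a_(n−2) + 12a_(n−3) for n ≥ 3; the numerator fixes a_0 = 2, a_1 = 16, a_2 = 79.
Iterating: 2, 16, 79, 321, 1175, 4037, 13311, 42685, 134263, so a_8 = 134263.

134263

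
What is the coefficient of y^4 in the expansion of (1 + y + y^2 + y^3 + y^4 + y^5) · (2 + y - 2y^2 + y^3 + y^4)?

(1 + y + y^2 + y^3 + y^4 + y^5) has coefficients 1,1,1,1,1 for degrees 0…4.
(2 + y - 2y^2 + y^3 + y^4) has coefficients 2,1,-2,1,1 for degrees 0…4.
[y^4] = 1·1 + 1·1 + 1·(-2) + 1·1 + 1·2 = 3.

3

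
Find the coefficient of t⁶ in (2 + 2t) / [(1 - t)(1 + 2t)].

44

Partial fractions give a closed form: a_n = (4/3)·1^n + (2/3)·(-2)^n.
At n = 6: a_6 = 44.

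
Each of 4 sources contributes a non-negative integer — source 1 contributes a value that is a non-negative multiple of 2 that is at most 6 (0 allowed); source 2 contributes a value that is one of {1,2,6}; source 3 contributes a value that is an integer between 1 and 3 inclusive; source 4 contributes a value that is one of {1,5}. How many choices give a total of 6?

3

The generating function for the choices is (1 + y^2 + y^4 + y^6)·(y + y^2 + y^6)·(y + y^2 + y^3)·(y + y^5); the count is [y^6].
(1 + y^2 + y^4 + y^6) has coefficients 1,0,1,0,1,0,1 for degrees 0…6.
(y + y^2 + y^6) has coefficients 0,1,1,0,0,0,1 for degrees 0…6.
Multiplying by (y + y^2 + y^3) gives running coefficients 0,0,1,2,2,1,0 for degrees 0…6.
Finally multiplying by (y + y^5), the product of all factors after the first has coefficients 0,0,0,1,2,2,1 for degrees 0…6.
[y^6] = 1·1 + 1·2 + 1·0 + 1·0 = 3.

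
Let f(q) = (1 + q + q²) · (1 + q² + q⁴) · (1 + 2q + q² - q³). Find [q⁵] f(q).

(1 + q + q²) has coefficients 1,1,1 for degrees 0…2.
(1 + q² + q⁴) has coefficients 1,0,1,0,1,0 for degrees 0…5.
Finally multiplying by (1 + 2q + q² - q³), the product of all factors after the first has coefficients 1,2,2,1,2,1 for degrees 0…5.
[q⁵] = 1·1 + 1·2 + 1·1 = 4.

4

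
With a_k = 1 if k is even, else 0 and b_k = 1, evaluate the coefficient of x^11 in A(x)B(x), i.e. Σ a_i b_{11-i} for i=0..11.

6

The convolution is the x^11 coefficient of A(x)B(x).
Σ = 1·1 + 0·1 + 1·1 + 0·1 + 1·1 + 0·1 + 1·1 + 0·1 + 1·1 + 0·1 + 1·1 + 0·1 = 6.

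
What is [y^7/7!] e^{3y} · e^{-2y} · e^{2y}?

The EGF product rule gives c_7 = Σ_{k_1+k_2+k_3=7} C(7; k_1,k_2,k_3) · ∏ g_i(k_i), where e^{3y} gives (3)^k; e^{-2y} gives (-2)^k; e^{2y} gives (2)^k.
g_1(k) for k = 0…7: 1, 3, 9, 27, 81, 243, 729, 2187.
g_2(k) for k = 0…7: 1, -2, 4, -8, 16, -32, 64, -128.
g_3(k) for k = 0…7: 1, 2, 4, 8, 16, 32, 64, 128.
First combine the last two factors: h(k) = Σ_j C(k,j)·g_2(j)·g_3(k−j) for k = 0…7: 1, 0, 0, 0, 0, 0, 0, 0.
c_7 = Σ_k C(7,k)·g_1(k)·h(7−k) = 1·2187·1 = 2187.

2187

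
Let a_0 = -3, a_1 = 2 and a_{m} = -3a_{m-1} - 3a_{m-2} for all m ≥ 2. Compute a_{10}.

The ordinary generating function has denominator 1 + 3q + 3q^2.
Iterating the recurrence: a_0,…,a_{10} = -3, 2, 3, -15, 36, -63, 81, -54, -81, 405, -972.

-972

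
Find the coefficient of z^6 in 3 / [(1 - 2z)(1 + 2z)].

Partial fractions give a closed form: a_n = (3/2)·2^n + (3/2)·(-2)^n.
At n = 6: a_6 = 192.

192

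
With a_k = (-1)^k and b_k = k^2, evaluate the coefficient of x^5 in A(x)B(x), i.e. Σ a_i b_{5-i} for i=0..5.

The convolution is the t^5 coefficient of A(t)B(t).
Σ = 1·25 − 1·16 + 1·9 − 1·4 + 1·1 − 1·0 = 15.

15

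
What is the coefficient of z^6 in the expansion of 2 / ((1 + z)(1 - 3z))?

Partial fractions give a closed form: a_n = (1/2)·(-1)^n + (3/2)·3^n.
At n = 6: a_6 = 1094.

1094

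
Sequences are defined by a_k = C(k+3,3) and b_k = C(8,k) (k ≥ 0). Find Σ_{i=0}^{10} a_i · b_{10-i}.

Write out a_i and b_{10-i} for i = 0,…,10 and sum the products.
Σ = 1·0 + 4·0 + 10·1 + 20·8 + 35·28 + 56·56 + 84·70 + 120·56 + 165·28 + 220·8 + 286·1 = 23552.

23552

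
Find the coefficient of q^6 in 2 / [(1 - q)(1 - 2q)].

The denominator gives the recurrence a_n = 3a_(n−1) − 2a_(n−2) for n ≥ 2; the numerator fixes a_0 = 2, a_1 = 6.
Iterating: 2, 6, 14, 30, 62, 126, 254, so a_6 = 254.

254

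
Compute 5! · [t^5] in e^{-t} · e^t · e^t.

1

The EGF product rule gives c_5 = Σ_{k_1+k_2+k_3=5} C(5; k_1,k_2,k_3) · ∏ g_i(k_i), where e^{-t} gives (-1)^k; e^t gives (1)^k; e^t gives (1)^k.
g_1(k) for k = 0…5: 1, -1, 1, -1, 1, -1.
g_2(k) for k = 0…5: 1, 1, 1, 1, 1, 1.
g_3(k) for k = 0…5: 1, 1, 1, 1, 1, 1.
First combine the last two factors: h(k) = Σ_j C(k,j)·g_2(j)·g_3(k−j) for k = 0…5: 1, 2, 4, 8, 16, 32.
c_5 = Σ_k C(5,k)·g_1(k)·h(5−k) = 1·1·32 + 5·(-1)·16 + 10·1·8 + 10·(-1)·4 + 5·1·2 + 1·(-1)·1 = 32 − 80 + 80 − 40 + 10 − 1 = 1.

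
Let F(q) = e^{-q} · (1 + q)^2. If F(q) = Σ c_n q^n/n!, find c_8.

41

The EGF product rule gives c_8 = Σ_{k_1+k_2=8} C(8; k_1,k_2) · ∏ g_i(k_i), where e^{-q} gives (-1)^k; (1+q)^2 gives the falling factorial (2)_k.
g_1(k) for k = 0…8: 1, -1, 1, -1, 1, -1, 1, -1, 1.
g_2(k) for k = 0…8: 1, 2, 2, 0, 0, 0, 0, 0, 0.
c_8 = Σ_k C(8,k)·g_1(k)·g_2(8−k) = 28·1·2 + 8·(-1)·2 + 1·1·1 = 56 − 16 + 1 = 41.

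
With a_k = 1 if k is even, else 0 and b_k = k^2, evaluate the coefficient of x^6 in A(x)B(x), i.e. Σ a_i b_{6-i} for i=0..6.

This is [x^6] in the product of the two ordinary generating functions.
Σ = 1·36 + 0·25 + 1·16 + 0·9 + 1·4 + 0·1 + 1·0 = 56.

56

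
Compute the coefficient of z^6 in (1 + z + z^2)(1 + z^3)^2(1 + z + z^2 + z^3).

7

(1 + z + z^2) has coefficients 1,1,1 for degrees 0…2.
(1 + z^3)^2 has coefficients 1,0,0,2,0,0,1 for degrees 0…6.
Finally multiplying by (1 + z + z^2 + z^3), the product of all factors after the first has coefficients 1,1,1,3,2,2,3 for degrees 0…6.
[z^6] = 1·3 + 1·2 + 1·2 = 7.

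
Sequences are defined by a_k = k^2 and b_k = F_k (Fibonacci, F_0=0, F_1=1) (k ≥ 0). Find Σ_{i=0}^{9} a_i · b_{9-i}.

485

The convolution is the x^9 coefficient of A(x)B(x).
Σ = 0·34 + 1·21 + 4·13 + 9·8 + 16·5 + 25·3 + 36·2 + 49·1 + 64·1 + 81·0 = 485.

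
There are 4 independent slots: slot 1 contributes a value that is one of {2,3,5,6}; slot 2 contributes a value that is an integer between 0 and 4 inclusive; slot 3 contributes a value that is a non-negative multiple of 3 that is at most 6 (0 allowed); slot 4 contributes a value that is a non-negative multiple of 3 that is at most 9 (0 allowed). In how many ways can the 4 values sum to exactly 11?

The generating function for the choices is (x² + x³ + x⁵ + x⁶)·(1 + x + x² + x³ + x⁴)·(1 + x³ + x⁶)·(1 + x³ + x⁶ + x⁹); the count is [x¹¹].
(x² + x³ + x⁵ + x⁶) has coefficients 0,0,1,1,0,1,1 for degrees 0…6.
(1 + x + x² + x³ + x⁴) has coefficients 1,1,1,1,1,0,0,0,0,0,0,0 for degrees 0…11.
Multiplying by (1 + x³ + x⁶) gives running coefficients 1,1,1,2,2,1,2,2,1,1,1,0 for degrees 0…11.
Finally multiplying by (1 + x³ + x⁶ + x⁹), the product of all factors after the first has coefficients 1,1,1,3,3,2,5,5,3,6,6,3 for degrees 0…11.
[x¹¹] = 1·6 + 1·3 + 1·5 + 1·2 = 16.

16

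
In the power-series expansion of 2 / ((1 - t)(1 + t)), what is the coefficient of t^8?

Partial fractions give a closed form: a_n = (1)·1^n + (1)·(-1)^n.
At n = 8: a_8 = 2.

2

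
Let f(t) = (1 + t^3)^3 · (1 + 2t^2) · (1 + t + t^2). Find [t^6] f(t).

(1 + t^3)^3 has coefficients 1,0,0,3,0,0,3 for degrees 0…6.
(1 + 2t^2) has coefficients 1,0,2,0,0,0,0 for degrees 0…6.
Finally multiplying by (1 + t + t^2), the product of all factors after the first has coefficients 1,1,3,2,2,0,0 for degrees 0…6.
[t^6] = 1·0 + 3·2 + 3·1 = 9.

9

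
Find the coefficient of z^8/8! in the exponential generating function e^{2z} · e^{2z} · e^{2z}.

The EGF product rule gives c_8 = Σ_{k_1+k_2+k_3=8} C(8; k_1,k_2,k_3) · ∏ g_i(k_i), where e^{2z} gives (2)^k; e^{2z} gives (2)^k; e^{2z} gives (2)^k.
g_1(k) for k = 0…8: 1, 2, 4, 8, 16, 32, 64, 128, 256.
g_2(k) for k = 0…8: 1, 2, 4, 8, 16, 32, 64, 128, 256.
g_3(k) for k = 0…8: 1, 2, 4, 8, 16, 32, 64, 128, 256.
First combine the last two factors: h(k) = Σ_j C(k,j)·g_2(j)·g_3(k−j) for k = 0…8: 1, 4, 16, 64, 256, 1024, 4096, 16384, 65536.
c_8 = Σ_k C(8,k)·g_1(k)·h(8−k) = 1·1·65536 + 8·2·16384 + 28·4·4096 + 56·8·1024 + 70·16·256 + 56·32·64 + 28·64·16 + 8·128·4 + 1·256·1 = 65536 + 262144 + 458752 + 458752 + 286720 + 114688 + 28672 + 4096 + 256 = 1679616.

1679616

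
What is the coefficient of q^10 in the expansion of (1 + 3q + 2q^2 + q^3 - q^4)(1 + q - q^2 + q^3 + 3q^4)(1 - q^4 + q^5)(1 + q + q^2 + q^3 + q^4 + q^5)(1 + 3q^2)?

60

(1 + 3q + 2q^2 + q^3 - q^4) has coefficients 1,3,2,1,-1 for degrees 0…4.
(1 + q - q^2 + q^3 + 3q^4) has coefficients 1,1,-1,1,3,0,0,0,0,0,0 for degrees 0…10.
Multiplying by (1 - q^4 + q^5) gives running coefficients 1,1,-1,1,2,0,2,-2,-2,3,0 for degrees 0…10.
Multiplying by (1 + q + q^2 + q^3 + q^4 + q^5) gives running coefficients 1,2,1,2,4,4,5,2,1,3,1 for degrees 0…10.
Finally multiplying by (1 + 3q^2), the product of all factors after the first has coefficients 1,2,4,8,7,10,17,14,16,9,4 for degrees 0…10.
[q^10] = 1·4 + 3·9 + 2·16 + 1·14 − 1·17 = 60.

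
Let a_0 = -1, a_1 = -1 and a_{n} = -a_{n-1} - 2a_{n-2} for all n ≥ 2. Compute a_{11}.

-1

The ordinary generating function has denominator 1 + y + 2y^2.
Iterating the recurrence: a_0,…,a_{11} = -1, -1, 3, -1, -5, 7, 3, -17, 11, 23, -45, -1.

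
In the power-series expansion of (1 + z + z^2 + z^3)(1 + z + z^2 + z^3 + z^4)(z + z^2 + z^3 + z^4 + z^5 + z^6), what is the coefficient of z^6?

(1 + z + z^2 + z^3) has coefficients 1,1,1,1 for degrees 0…3.
(1 + z + z^2 + z^3 + z^4) has coefficients 1,1,1,1,1,0,0 for degrees 0…6.
Finally multiplying by (z + z^2 + z^3 + z^4 + z^5 + z^6), the product of all factors after the first has coefficients 0,1,2,3,4,5,5 for degrees 0…6.
[z^6] = 1·5 + 1·5 + 1·4 + 1·3 = 17.

17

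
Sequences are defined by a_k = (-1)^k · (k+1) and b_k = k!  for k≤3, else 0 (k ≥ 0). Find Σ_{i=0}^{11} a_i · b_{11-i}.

This is [x^11] in the product of the two ordinary generating functions.
Σ = 1·0 − 2·0 + 3·0 − 4·0 + 5·0 − 6·0 + 7·0 − 8·0 + 9·6 − 10·2 + 11·1 − 12·1 = 33.

33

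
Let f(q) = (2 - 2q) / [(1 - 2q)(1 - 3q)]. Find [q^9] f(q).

77708

Partial fractions give a closed form: a_n = (-2)·2^n + (4)·3^n.
At n = 9: a_9 = 77708.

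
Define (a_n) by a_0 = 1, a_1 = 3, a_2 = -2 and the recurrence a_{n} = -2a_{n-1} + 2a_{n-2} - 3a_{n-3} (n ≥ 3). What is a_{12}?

The ordinary generating function has denominator 1 + 2q - 2q^2 + 3q^3.
Iterating the recurrence: a_0,…,a_{12} = 1, 3, -2, 7, -27, 74, -223, 675, -2018, 6055, -18171, 54506, -163519.

-163519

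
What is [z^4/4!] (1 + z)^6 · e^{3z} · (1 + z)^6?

36225

The EGF product rule gives c_4 = Σ_{k_1+k_2+k_3=4} C(4; k_1,k_2,k_3) · ∏ g_i(k_i), where (1+z)^6 gives the falling factorial (6)_k; e^{3z} gives (3)^k; (1+z)^6 gives the falling factorial (6)_k.
g_1(k) for k = 0…4: 1, 6, 30, 120, 360.
g_2(k) for k = 0…4: 1, 3, 9, 27, 81.
g_3(k) for k = 0…4: 1, 6, 30, 120, 360.
First combine the last two factors: h(k) = Σ_j C(k,j)·g_2(j)·g_3(k−j) for k = 0…4: 1, 9, 75, 579, 4149.
c_4 = Σ_k C(4,k)·g_1(k)·h(4−k) = 1·1·4149 + 4·6·579 + 6·30·75 + 4·120·9 + 1·360·1 = 4149 + 13896 + 13500 + 4320 + 360 = 36225.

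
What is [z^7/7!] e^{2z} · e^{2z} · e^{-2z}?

The EGF product rule gives c_7 = Σ_{k_1+k_2+k_3=7} C(7; k_1,k_2,k_3) · ∏ g_i(k_i), where e^{2z} gives (2)^k; e^{2z} gives (2)^k; e^{-2z} gives (-2)^k.
g_1(k) for k = 0…7: 1, 2, 4, 8, 16, 32, 64, 128.
g_2(k) for k = 0…7: 1, 2, 4, 8, 16, 32, 64, 128.
g_3(k) for k = 0…7: 1, -2, 4, -8, 16, -32, 64, -128.
First combine the last two factors: h(k) = Σ_j C(k,j)·g_2(j)·g_3(k−j) for k = 0…7: 1, 0, 0, 0, 0, 0, 0, 0.
c_7 = Σ_k C(7,k)·g_1(k)·h(7−k) = 1·128·1 = 128.

128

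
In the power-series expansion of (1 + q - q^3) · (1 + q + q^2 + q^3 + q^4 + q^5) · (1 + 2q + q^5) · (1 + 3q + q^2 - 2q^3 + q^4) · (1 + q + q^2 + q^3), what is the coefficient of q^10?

(1 + q - q^3) has coefficients 1,1,0,-1 for degrees 0…3.
(1 + q + q^2 + q^3 + q^4 + q^5) has coefficients 1,1,1,1,1,1,0,0,0,0,0 for degrees 0…10.
Multiplying by (1 + 2q + q^5) gives running coefficients 1,3,3,3,3,4,3,1,1,1,1 for degrees 0…10.
Multiplying by (1 + 3q + q^2 - 2q^3 + q^4) gives running coefficients 1,6,13,13,10,13,15,11,2,3,6 for degrees 0…10.
Finally multiplying by (1 + q + q^2 + q^3), the product of all factors after the first has coefficients 1,7,20,33,42,49,51,49,41,31,22 for degrees 0…10.
[q^10] = 1·22 + 1·31 − 1·49 = 4.

4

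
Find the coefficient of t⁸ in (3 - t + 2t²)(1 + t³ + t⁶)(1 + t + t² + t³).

6

(3 - t + 2t²) has coefficients 3,-1,2 for degrees 0…2.
(1 + t³ + t⁶) has coefficients 1,0,0,1,0,0,1,0,0 for degrees 0…8.
Finally multiplying by (1 + t + t² + t³), the product of all factors after the first has coefficients 1,1,1,2,1,1,2,1,1 for degrees 0…8.
[t⁸] = 3·1 − 1·1 + 2·2 = 6.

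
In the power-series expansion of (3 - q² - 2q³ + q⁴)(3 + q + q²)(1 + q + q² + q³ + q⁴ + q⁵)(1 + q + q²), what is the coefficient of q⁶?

5

(3 - q² - 2q³ + q⁴) has coefficients 3,0,-1,-2,1 for degrees 0…4.
(3 + q + q²) has coefficients 3,1,1,0,0,0,0 for degrees 0…6.
Multiplying by (1 + q + q² + q³ + q⁴ + q⁵) gives running coefficients 3,4,5,5,5,5,2 for degrees 0…6.
Finally multiplying by (1 + q + q²), the product of all factors after the first has coefficients 3,7,12,14,15,15,12 for degrees 0…6.
[q⁶] = 3·12 − 1·15 − 2·14 + 1·12 = 5.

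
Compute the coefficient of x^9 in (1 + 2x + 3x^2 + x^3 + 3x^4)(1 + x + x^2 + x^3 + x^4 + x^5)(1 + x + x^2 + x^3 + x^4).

(1 + 2x + 3x^2 + x^3 + 3x^4) has coefficients 1,2,3,1,3 for degrees 0…4.
(1 + x + x^2 + x^3 + x^4 + x^5) has coefficients 1,1,1,1,1,1,0,0,0,0 for degrees 0…9.
Finally multiplying by (1 + x + x^2 + x^3 + x^4), the product of all factors after the first has coefficients 1,2,3,4,5,5,4,3,2,1 for degrees 0…9.
[x^9] = 1·1 + 2·2 + 3·3 + 1·4 + 3·5 = 33.

33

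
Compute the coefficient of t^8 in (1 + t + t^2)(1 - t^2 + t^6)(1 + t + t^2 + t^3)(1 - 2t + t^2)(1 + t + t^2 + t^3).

4

(1 + t + t^2) has coefficients 1,1,1 for degrees 0…2.
(1 - t^2 + t^6) has coefficients 1,0,-1,0,0,0,1,0,0 for degrees 0…8.
Multiplying by (1 + t + t^2 + t^3) gives running coefficients 1,1,0,0,-1,-1,1,1,1 for degrees 0…8.
Multiplying by (1 - 2t + t^2) gives running coefficients 1,-1,-1,1,-1,1,2,-2,0 for degrees 0…8.
Finally multiplying by (1 + t + t^2 + t^3), the product of all factors after the first has coefficients 1,0,-1,0,-2,0,3,0,1 for degrees 0…8.
[t^8] = 1·1 + 1·0 + 1·3 = 4.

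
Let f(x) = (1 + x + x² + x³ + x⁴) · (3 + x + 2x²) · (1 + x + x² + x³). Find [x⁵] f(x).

(1 + x + x² + x³ + x⁴) has coefficients 1,1,1,1,1 for degrees 0…4.
(3 + x + 2x²) has coefficients 3,1,2,0,0,0 for degrees 0…5.
Finally multiplying by (1 + x + x² + x³), the product of all factors after the first has coefficients 3,4,6,6,3,2 for degrees 0…5.
[x⁵] = 1·2 + 1·3 + 1·6 + 1·6 + 1·4 = 21.

21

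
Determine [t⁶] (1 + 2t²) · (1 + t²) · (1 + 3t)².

(1 + 2t²) has coefficients 1,0,2 for degrees 0…2.
(1 + t²) has coefficients 1,0,1,0,0,0,0 for degrees 0…6.
Finally multiplying by (1 + 3t)², the product of all factors after the first has coefficients 1,6,10,6,9,0,0 for degrees 0…6.
[t⁶] = 1·0 + 2·9 = 18.

18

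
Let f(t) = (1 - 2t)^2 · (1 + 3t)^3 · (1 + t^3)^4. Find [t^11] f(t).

(1 - 2t)^2 has coefficients 1,-4,4 for degrees 0…2.
(1 + 3t)^3 has coefficients 1,9,27,27,0,0,0,0,0,0,0,0 for degrees 0…11.
Finally multiplying by (1 + t^3)^4, the product of all factors after the first has coefficients 1,9,27,31,36,108,114,54,162,166,36,108 for degrees 0…11.
[t^11] = 1·108 − 4·36 + 4·166 = 628.

628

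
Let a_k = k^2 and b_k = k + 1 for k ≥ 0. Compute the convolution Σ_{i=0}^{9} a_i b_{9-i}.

Write out a_i and b_{9-i} for i = 0,…,9 and sum the products.
Σ = 0·10 + 1·9 + 4·8 + 9·7 + 16·6 + 25·5 + 36·4 + 49·3 + 64·2 + 81·1 = 825.

825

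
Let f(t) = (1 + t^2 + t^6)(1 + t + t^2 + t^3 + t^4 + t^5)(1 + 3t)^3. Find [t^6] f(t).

(1 + t^2 + t^6) has coefficients 1,0,1,0,0,0,1 for degrees 0…6.
(1 + t + t^2 + t^3 + t^4 + t^5) has coefficients 1,1,1,1,1,1,0 for degrees 0…6.
Finally multiplying by (1 + 3t)^3, the product of all factors after the first has coefficients 1,10,37,64,64,64,63 for degrees 0…6.
[t^6] = 1·63 + 1·64 + 1·1 = 128.

128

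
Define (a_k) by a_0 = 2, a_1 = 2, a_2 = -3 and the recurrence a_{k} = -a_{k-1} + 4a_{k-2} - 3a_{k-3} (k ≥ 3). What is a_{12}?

The ordinary generating function has denominator 1 + x - 4x^2 + 3x^3.
Iterating the recurrence: a_0,…,a_{12} = 2, 2, -3, 5, -23, 52, -159, 436, -1228, 3449, -9669, 27149, -76172.

-76172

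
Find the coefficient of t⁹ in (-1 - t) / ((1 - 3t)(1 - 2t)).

Partial fractions give a closed form: a_n = (-4)·3^n + (3)·2^n.
At n = 9: a_9 = -77196.

-77196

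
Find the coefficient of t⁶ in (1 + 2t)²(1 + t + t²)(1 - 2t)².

16

(1 + 2t)² has coefficients 1,4,4 for degrees 0…2.
(1 + t + t²) has coefficients 1,1,1,0,0,0,0 for degrees 0…6.
Finally multiplying by (1 - 2t)², the product of all factors after the first has coefficients 1,-3,1,0,4,0,0 for degrees 0…6.
[t⁶] = 1·0 + 4·0 + 4·4 = 16.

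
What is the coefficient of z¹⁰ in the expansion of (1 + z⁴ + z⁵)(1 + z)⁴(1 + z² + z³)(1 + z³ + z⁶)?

44

(1 + z⁴ + z⁵) has coefficients 1,0,0,0,1,1 for degrees 0…5.
(1 + z)⁴ has coefficients 1,4,6,4,1,0,0,0,0,0,0 for degrees 0…10.
Multiplying by (1 + z² + z³) gives running coefficients 1,4,7,9,11,10,5,1,0,0,0 for degrees 0…10.
Finally multiplying by (1 + z³ + z⁶), the product of all factors after the first has coefficients 1,4,7,10,15,17,15,16,17,14,12 for degrees 0…10.
[z¹⁰] = 1·12 + 1·15 + 1·17 = 44.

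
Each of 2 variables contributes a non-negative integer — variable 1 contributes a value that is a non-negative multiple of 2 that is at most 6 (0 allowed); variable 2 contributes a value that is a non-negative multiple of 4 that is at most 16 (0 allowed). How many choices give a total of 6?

The generating function for the choices is (1 + q^2 + q^4 + q^6)·(1 + q^4 + q^8 + q^12 + q^16); the count is [q^6].
(1 + q^2 + q^4 + q^6) has coefficients 1,0,1,0,1,0,1 for degrees 0…6.
(1 + q^4 + q^8 + q^12 + q^16) has coefficients 1,0,0,0,1,0,0 for degrees 0…6.
[q^6] = 1·0 + 1·1 + 1·0 + 1·1 = 2.

2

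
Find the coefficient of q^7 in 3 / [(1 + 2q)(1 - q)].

-255

Partial fractions give a closed form: a_n = (2)·(-2)^n + (1)·1^n.
At n = 7: a_7 = -255.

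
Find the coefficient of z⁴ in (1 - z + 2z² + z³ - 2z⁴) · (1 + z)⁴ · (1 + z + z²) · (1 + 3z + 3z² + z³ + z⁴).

(1 - z + 2z² + z³ - 2z⁴) has coefficients 1,-1,2,1,-2 for degrees 0…4.
(1 + z)⁴ has coefficients 1,4,6,4,1 for degrees 0…4.
Multiplying by (1 + z + z²) gives running coefficients 1,5,11,14,11 for degrees 0…4.
Finally multiplying by (1 + 3z + 3z² + z³ + z⁴), the product of all factors after the first has coefficients 1,8,29,63,92 for degrees 0…4.
[z⁴] = 1·92 − 1·63 + 2·29 + 1·8 − 2·1 = 93.

93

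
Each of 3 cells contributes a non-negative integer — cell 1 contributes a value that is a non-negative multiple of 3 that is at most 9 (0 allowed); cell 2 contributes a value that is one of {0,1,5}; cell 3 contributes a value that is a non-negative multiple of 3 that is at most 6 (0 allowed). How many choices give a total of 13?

The generating function for the choices is (1 + y^3 + y^6 + y^9)·(1 + y + y^5)·(1 + y^3 + y^6); the count is [y^13].
(1 + y^3 + y^6 + y^9) has coefficients 1,0,0,1,0,0,1,0,0,1 for degrees 0…9.
(1 + y + y^5) has coefficients 1,1,0,0,0,1,0,0,0,0,0,0,0,0 for degrees 0…13.
Finally multiplying by (1 + y^3 + y^6), the product of all factors after the first has coefficients 1,1,0,1,1,1,1,1,1,0,0,1,0,0 for degrees 0…13.
[y^13] = 1·0 + 1·0 + 1·1 + 1·1 = 2.

2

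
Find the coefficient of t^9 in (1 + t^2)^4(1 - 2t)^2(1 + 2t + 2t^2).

(1 + t^2)^4 has coefficients 1,0,4,0,6,0,4,0,1 for degrees 0…8.
(1 - 2t)^2 has coefficients 1,-4,4,0,0,0,0,0,0,0 for degrees 0…9.
Finally multiplying by (1 + 2t + 2t^2), the product of all factors after the first has coefficients 1,-2,-2,0,8,0,0,0,0,0 for degrees 0…9.
[t^9] = 1·0 + 4·0 + 6·0 + 4·0 + 1·(-2) = -2.

-2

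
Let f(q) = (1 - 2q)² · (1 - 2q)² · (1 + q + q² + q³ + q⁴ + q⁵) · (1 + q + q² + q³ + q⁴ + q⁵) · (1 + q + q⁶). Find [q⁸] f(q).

(1 - 2q)² has coefficients 1,-4,4 for degrees 0…2.
(1 - 2q)² has coefficients 1,-4,4,0,0,0,0,0,0 for degrees 0…8.
Multiplying by (1 + q + q² + q³ + q⁴ + q⁵) gives running coefficients 1,-3,1,1,1,1,0,4,0 for degrees 0…8.
Multiplying by (1 + q + q² + q³ + q⁴ + q⁵) gives running coefficients 1,-2,-1,0,1,2,1,8,7 for degrees 0…8.
Finally multiplying by (1 + q + q⁶), the product of all factors after the first has coefficients 1,-1,-3,-1,1,3,4,7,14 for degrees 0…8.
[q⁸] = 1·14 − 4·7 + 4·4 = 2.

2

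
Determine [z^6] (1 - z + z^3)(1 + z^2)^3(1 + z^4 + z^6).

(1 - z + z^3) has coefficients 1,-1,0,1 for degrees 0…3.
(1 + z^2)^3 has coefficients 1,0,3,0,3,0,1 for degrees 0…6.
Finally multiplying by (1 + z^4 + z^6), the product of all factors after the first has coefficients 1,0,3,0,4,0,5 for degrees 0…6.
[z^6] = 1·5 − 1·0 + 1·0 = 5.

5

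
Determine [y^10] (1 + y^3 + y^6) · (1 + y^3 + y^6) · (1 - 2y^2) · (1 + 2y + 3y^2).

-14

(1 + y^3 + y^6) has coefficients 1,0,0,1,0,0,1 for degrees 0…6.
(1 + y^3 + y^6) has coefficients 1,0,0,1,0,0,1,0,0,0,0 for degrees 0…10.
Multiplying by (1 - 2y^2) gives running coefficients 1,0,-2,1,0,-2,1,0,-2,0,0 for degrees 0…10.
Finally multiplying by (1 + 2y + 3y^2), the product of all factors after the first has coefficients 1,2,1,-3,-4,1,-3,-4,1,-4,-6 for degrees 0…10.
[y^10] = 1·(-6) + 1·(-4) + 1·(-4) = -14.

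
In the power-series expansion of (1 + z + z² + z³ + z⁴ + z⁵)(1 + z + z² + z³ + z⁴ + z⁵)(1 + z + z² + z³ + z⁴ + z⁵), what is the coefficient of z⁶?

25

(1 + z + z² + z³ + z⁴ + z⁵) has coefficients 1,1,1,1,1,1 for degrees 0…5.
(1 + z + z² + z³ + z⁴ + z⁵) has coefficients 1,1,1,1,1,1,0 for degrees 0…6.
Finally multiplying by (1 + z + z² + z³ + z⁴ + z⁵), the product of all factors after the first has coefficients 1,2,3,4,5,6,5 for degrees 0…6.
[z⁶] = 1·5 + 1·6 + 1·5 + 1·4 + 1·3 + 1·2 = 25.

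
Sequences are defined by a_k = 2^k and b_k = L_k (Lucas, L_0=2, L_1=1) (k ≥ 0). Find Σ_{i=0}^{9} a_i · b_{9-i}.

2750

Write out a_i and b_{9-i} for i = 0,…,9 and sum the products.
Σ = 1·76 + 2·47 + 4·29 + 8·18 + 16·11 + 32·7 + 64·4 + 128·3 + 256·1 + 512·2 = 2750.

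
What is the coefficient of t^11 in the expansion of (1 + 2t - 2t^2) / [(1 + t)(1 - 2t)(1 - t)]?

Partial fractions give a closed form: a_n = (-1/2)·(-1)^n + (2)·2^n + (-1/2)·1^n.
At n = 11: a_11 = 4096.

4096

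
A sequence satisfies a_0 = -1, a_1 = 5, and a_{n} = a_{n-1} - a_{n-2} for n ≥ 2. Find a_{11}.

-6

The ordinary generating function has denominator 1 - q + q^2.
Iterating the recurrence: a_0,…,a_{11} = -1, 5, 6, 1, -5, -6, -1, 5, 6, 1, -5, -6.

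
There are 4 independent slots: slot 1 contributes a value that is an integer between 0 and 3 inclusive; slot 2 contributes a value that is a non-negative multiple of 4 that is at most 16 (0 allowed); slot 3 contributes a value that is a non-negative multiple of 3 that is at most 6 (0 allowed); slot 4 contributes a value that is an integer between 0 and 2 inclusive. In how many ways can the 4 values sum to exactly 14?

9

The generating function for the choices is (1 + x + x^2 + x^3)·(1 + x^4 + x^8 + x^12 + x^16)·(1 + x^3 + x^6)·(1 + x + x^2); the count is [x^14].
(1 + x + x^2 + x^3) has coefficients 1,1,1,1 for degrees 0…3.
(1 + x^4 + x^8 + x^12 + x^16) has coefficients 1,0,0,0,1,0,0,0,1,0,0,0,1,0,0 for degrees 0…14.
Multiplying by (1 + x^3 + x^6) gives running coefficients 1,0,0,1,1,0,1,1,1,0,1,1,1,0,1 for degrees 0…14.
Finally multiplying by (1 + x + x^2), the product of all factors after the first has coefficients 1,1,1,1,2,2,2,2,3,2,2,2,3,2,2 for degrees 0…14.
[x^14] = 1·2 + 1·2 + 1·3 + 1·2 = 9.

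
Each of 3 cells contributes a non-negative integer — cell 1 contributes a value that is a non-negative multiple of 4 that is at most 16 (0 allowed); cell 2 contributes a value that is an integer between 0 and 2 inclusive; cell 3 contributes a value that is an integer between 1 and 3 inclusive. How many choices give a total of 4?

2

The generating function for the choices is (1 + x^4 + x^8 + x^12 + x^16)·(1 + x + x^2)·(x + x^2 + x^3); the count is [x^4].
(1 + x^4 + x^8 + x^12 + x^16) has coefficients 1,0,0,0,1 for degrees 0…4.
(1 + x + x^2) has coefficients 1,1,1,0,0 for degrees 0…4.
Finally multiplying by (x + x^2 + x^3), the product of all factors after the first has coefficients 0,1,2,3,2 for degrees 0…4.
[x^4] = 1·2 + 1·0 = 2.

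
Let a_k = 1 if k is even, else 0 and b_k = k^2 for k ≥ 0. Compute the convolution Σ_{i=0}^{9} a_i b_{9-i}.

This is [x^9] in the product of the two ordinary generating functions.
Σ = 1·81 + 0·64 + 1·49 + 0·36 + 1·25 + 0·16 + 1·9 + 0·4 + 1·1 + 0·0 = 165.

165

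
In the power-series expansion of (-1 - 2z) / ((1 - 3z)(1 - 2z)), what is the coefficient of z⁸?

Partial fractions give a closed form: a_n = (-5)·3^n + (4)·2^n.
At n = 8: a_8 = -31781.

-31781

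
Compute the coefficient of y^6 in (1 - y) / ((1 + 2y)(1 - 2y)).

Partial fractions give a closed form: a_n = (3/4)·(-2)^n + (1/4)·2^n.
At n = 6: a_6 = 64.

64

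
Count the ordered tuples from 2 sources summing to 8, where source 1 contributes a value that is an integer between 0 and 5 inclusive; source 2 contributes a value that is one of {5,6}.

The generating function for the choices is (1 + y + y^2 + y^3 + y^4 + y^5)·(y^5 + y^6); the count is [y^8].
(1 + y + y^2 + y^3 + y^4 + y^5) has coefficients 1,1,1,1,1,1 for degrees 0…5.
(y^5 + y^6) has coefficients 0,0,0,0,0,1,1,0,0 for degrees 0…8.
[y^8] = 1·0 + 1·0 + 1·1 + 1·1 + 1·0 + 1·0 = 2.

2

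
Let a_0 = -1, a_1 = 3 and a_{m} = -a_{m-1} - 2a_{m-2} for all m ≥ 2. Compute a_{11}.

The ordinary generating function has denominator 1 + q + 2q^2.
Iterating the recurrence: a_0,…,a_{11} = -1, 3, -1, -5, 7, 3, -17, 11, 23, -45, -1, 91.

91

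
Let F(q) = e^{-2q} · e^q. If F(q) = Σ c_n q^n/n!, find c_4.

1

The EGF product rule gives c_4 = Σ_{k_1+k_2=4} C(4; k_1,k_2) · ∏ g_i(k_i), where e^{-2q} gives (-2)^k; e^q gives (1)^k.
g_1(k) for k = 0…4: 1, -2, 4, -8, 16.
g_2(k) for k = 0…4: 1, 1, 1, 1, 1.
c_4 = Σ_k C(4,k)·g_1(k)·g_2(4−k) = 1·1·1 + 4·(-2)·1 + 6·4·1 + 4·(-8)·1 + 1·16·1 = 1 − 8 + 24 − 32 + 16 = 1.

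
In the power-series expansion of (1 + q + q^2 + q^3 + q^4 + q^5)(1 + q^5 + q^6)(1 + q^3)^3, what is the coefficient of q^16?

8

(1 + q + q^2 + q^3 + q^4 + q^5) has coefficients 1,1,1,1,1,1 for degrees 0…5.
(1 + q^5 + q^6) has coefficients 1,0,0,0,0,1,1,0,0,0,0,0,0,0,0,0,0 for degrees 0…16.
Finally multiplying by (1 + q^3)^3, the product of all factors after the first has coefficients 1,0,0,3,0,1,4,0,3,4,0,3,3,0,1,1,0 for degrees 0…16.
[q^16] = 1·0 + 1·1 + 1·1 + 1·0 + 1·3 + 1·3 = 8.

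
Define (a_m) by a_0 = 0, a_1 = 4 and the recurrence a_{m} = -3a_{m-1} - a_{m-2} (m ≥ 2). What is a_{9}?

The ordinary generating function has denominator 1 + 3y + y^2.
Iterating the recurrence: a_0,…,a_{9} = 0, 4, -12, 32, -84, 220, -576, 1508, -3948, 10336.

10336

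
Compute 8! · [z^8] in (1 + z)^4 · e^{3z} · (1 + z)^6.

140548041

The EGF product rule gives c_8 = Σ_{k_1+k_2+k_3=8} C(8; k_1,k_2,k_3) · ∏ g_i(k_i), where (1+z)^4 gives the falling factorial (4)_k; e^{3z} gives (3)^k; (1+z)^6 gives the falling factorial (6)_k.
g_1(k) for k = 0…8: 1, 4, 12, 24, 24, 0, 0, 0, 0.
g_2(k) for k = 0…8: 1, 3, 9, 27, 81, 243, 729, 2187, 6561.
g_3(k) for k = 0…8: 1, 6, 30, 120, 360, 720, 720, 0, 0.
First combine the last two factors: h(k) = Σ_j C(k,j)·g_2(j)·g_3(k−j) for k = 0…8: 1, 9, 75, 579, 4149, 27693, 173007, 1017495, 5668137.
c_8 = Σ_k C(8,k)·g_1(k)·h(8−k) = 1·1·5668137 + 8·4·1017495 + 28·12·173007 + 56·24·27693 + 70·24·4149 = 5668137 + 32559840 + 58130352 + 37219392 + 6970320 = 140548041.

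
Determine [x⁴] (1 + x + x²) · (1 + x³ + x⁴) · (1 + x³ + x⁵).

(1 + x + x²) has coefficients 1,1,1 for degrees 0…2.
(1 + x³ + x⁴) has coefficients 1,0,0,1,1 for degrees 0…4.
Finally multiplying by (1 + x³ + x⁵), the product of all factors after the first has coefficients 1,0,0,2,1 for degrees 0…4.
[x⁴] = 1·1 + 1·2 + 1·0 = 3.

3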